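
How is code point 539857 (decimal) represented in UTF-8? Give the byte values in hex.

F2 83 B3 91

U+83CD1 = 0x83CD1 = 539857 decimal. In range U+10000–U+10FFFF → 4-byte form: 11110xxx 10xxxxxx 10xxxxxx 10xxxxxx.
Binary (21 bits): 010000011110011010001.
Split 3+6+6+6: 010 | 000011 | 110011 | 010001.
Byte 1: 11110010 = 0xF2.
Byte 2: 10000011 = 0x83.
Byte 3: 10110011 = 0xB3.
Byte 4: 10010001 = 0x91.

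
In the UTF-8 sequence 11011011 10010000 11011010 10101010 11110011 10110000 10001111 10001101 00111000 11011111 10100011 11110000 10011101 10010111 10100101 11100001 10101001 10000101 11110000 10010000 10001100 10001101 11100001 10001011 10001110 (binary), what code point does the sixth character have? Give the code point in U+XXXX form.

Offset 0: leading byte 0xDB = 11011011 → 2-byte char #1 = DB 90.
Offset 2: leading byte 0xDA = 11011010 → 2-byte char #2 = DA AA.
Offset 4: leading byte 0xF3 = 11110011 → 4-byte char #3 = F3 B0 8F 8D.
Offset 8: leading byte 0x38 = 00111000 → 1-byte char #4 = 38.
Offset 9: leading byte 0xDF = 11011111 → 2-byte char #5 = DF A3.
Offset 11: leading byte 0xF0 = 11110000 → 4-byte char #6 = F0 9D 97 A5.
Leading byte 0xF0 = 11110000 matches 11110xxx → 4-byte sequence.
Byte 1: 0xF0 = 11110000, payload 000 (3 bits).
Byte 2: 0x9D = 10011101 (10xxxxxx ✓), payload 011101.
Byte 3: 0x97 = 10010111 (10xxxxxx ✓), payload 010111.
Byte 4: 0xA5 = 10100101 (10xxxxxx ✓), payload 100101.
Concatenate: 000011101010111100101 = 0x1D5E5 (21 bits → U+1D5E5).

U+1D5E5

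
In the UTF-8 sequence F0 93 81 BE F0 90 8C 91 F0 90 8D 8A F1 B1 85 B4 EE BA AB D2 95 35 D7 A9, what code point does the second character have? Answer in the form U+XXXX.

U+10311

Offset 0: leading byte 0xF0 = 11110000 → 4-byte char #1 = F0 93 81 BE.
Offset 4: leading byte 0xF0 = 11110000 → 4-byte char #2 = F0 90 8C 91.
Leading byte 0xF0 = 11110000 matches 11110xxx → 4-byte sequence.
Byte 1: 0xF0 = 11110000, payload 000 (3 bits).
Byte 2: 0x90 = 10010000 (10xxxxxx ✓), payload 010000.
Byte 3: 0x8C = 10001100 (10xxxxxx ✓), payload 001100.
Byte 4: 0x91 = 10010001 (10xxxxxx ✓), payload 010001.
Concatenate: 000010000001100010001 = 0x10311 (21 bits → U+10311).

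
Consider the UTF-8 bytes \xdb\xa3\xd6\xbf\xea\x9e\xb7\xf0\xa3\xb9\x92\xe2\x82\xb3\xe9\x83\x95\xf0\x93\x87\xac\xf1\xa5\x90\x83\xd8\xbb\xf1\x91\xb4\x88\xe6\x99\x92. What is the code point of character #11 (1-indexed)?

Offset 0: leading byte 0xDB = 11011011 → 2-byte char #1 = DB A3.
Offset 2: leading byte 0xD6 = 11010110 → 2-byte char #2 = D6 BF.
Offset 4: leading byte 0xEA = 11101010 → 3-byte char #3 = EA 9E B7.
Offset 7: leading byte 0xF0 = 11110000 → 4-byte char #4 = F0 A3 B9 92.
Offset 11: leading byte 0xE2 = 11100010 → 3-byte char #5 = E2 82 B3.
Offset 14: leading byte 0xE9 = 11101001 → 3-byte char #6 = E9 83 95.
Offset 17: leading byte 0xF0 = 11110000 → 4-byte char #7 = F0 93 87 AC.
Offset 21: leading byte 0xF1 = 11110001 → 4-byte char #8 = F1 A5 90 83.
Offset 25: leading byte 0xD8 = 11011000 → 2-byte char #9 = D8 BB.
Offset 27: leading byte 0xF1 = 11110001 → 4-byte char #10 = F1 91 B4 88.
Offset 31: leading byte 0xE6 = 11100110 → 3-byte char #11 = E6 99 92.
Leading byte 0xE6 = 11100110 matches 1110xxxx → 3-byte sequence.
Byte 1: 0xE6 = 11100110, payload 0110 (4 bits).
Byte 2: 0x99 = 10011001 (10xxxxxx ✓), payload 011001.
Byte 3: 0x92 = 10010010 (10xxxxxx ✓), payload 010010.
Concatenate: 0110011001010010 = 0x6652 (16 bits → U+6652).

U+6652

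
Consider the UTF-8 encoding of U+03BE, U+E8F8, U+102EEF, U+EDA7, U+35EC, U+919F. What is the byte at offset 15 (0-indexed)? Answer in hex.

0xE9

U+03BE → 2-byte form CE BE at offsets 0–1.
U+E8F8 → 3-byte form EE A3 B8 at offsets 2–4.
U+102EEF → 4-byte form F4 82 BB AF at offsets 5–8.
U+EDA7 → 3-byte form EE B6 A7 at offsets 9–11.
U+35EC → 3-byte form E3 97 AC at offsets 12–14.
U+919F → 3-byte form E9 86 9F at offsets 15–17.
Offset 15 falls in char 6's range; it's byte 1 of E9 86 9F = 0xE9.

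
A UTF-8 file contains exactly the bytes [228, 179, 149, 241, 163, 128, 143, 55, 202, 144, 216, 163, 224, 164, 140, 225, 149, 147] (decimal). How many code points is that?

Byte at offset 0: 0xE4 = 11100100 → 3-byte char (#1). Advance 3.
Byte at offset 3: 0xF1 = 11110001 → 4-byte char (#2). Advance 4.
Byte at offset 7: 0x37 = 00110111 → 1-byte char (#3). Advance 1.
Byte at offset 8: 0xCA = 11001010 → 2-byte char (#4). Advance 2.
Byte at offset 10: 0xD8 = 11011000 → 2-byte char (#5). Advance 2.
Byte at offset 12: 0xE0 = 11100000 → 3-byte char (#6). Advance 3.
Byte at offset 15: 0xE1 = 11100001 → 3-byte char (#7). Advance 3.
Reached end at offset 18 after 7 code points.

7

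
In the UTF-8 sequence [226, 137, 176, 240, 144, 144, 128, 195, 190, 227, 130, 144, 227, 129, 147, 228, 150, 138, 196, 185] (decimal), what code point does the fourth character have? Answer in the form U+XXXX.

U+3090

Offset 0: leading byte 0xE2 = 11100010 → 3-byte char #1 = E2 89 B0.
Offset 3: leading byte 0xF0 = 11110000 → 4-byte char #2 = F0 90 90 80.
Offset 7: leading byte 0xC3 = 11000011 → 2-byte char #3 = C3 BE.
Offset 9: leading byte 0xE3 = 11100011 → 3-byte char #4 = E3 82 90.
Leading byte 0xE3 = 11100011 matches 1110xxxx → 3-byte sequence.
Byte 1: 0xE3 = 11100011, payload 0011 (4 bits).
Byte 2: 0x82 = 10000010 (10xxxxxx ✓), payload 000010.
Byte 3: 0x90 = 10010000 (10xxxxxx ✓), payload 010000.
Concatenate: 0011000010010000 = 0x3090 (16 bits → U+3090).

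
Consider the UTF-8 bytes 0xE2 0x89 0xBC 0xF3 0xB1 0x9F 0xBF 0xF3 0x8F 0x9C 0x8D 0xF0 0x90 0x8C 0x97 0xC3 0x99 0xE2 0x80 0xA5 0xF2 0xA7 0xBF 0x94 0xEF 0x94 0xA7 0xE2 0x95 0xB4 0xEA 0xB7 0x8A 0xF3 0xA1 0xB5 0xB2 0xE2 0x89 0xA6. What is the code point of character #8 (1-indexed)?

U+F527

Offset 0: leading byte 0xE2 = 11100010 → 3-byte char #1 = E2 89 BC.
Offset 3: leading byte 0xF3 = 11110011 → 4-byte char #2 = F3 B1 9F BF.
Offset 7: leading byte 0xF3 = 11110011 → 4-byte char #3 = F3 8F 9C 8D.
Offset 11: leading byte 0xF0 = 11110000 → 4-byte char #4 = F0 90 8C 97.
Offset 15: leading byte 0xC3 = 11000011 → 2-byte char #5 = C3 99.
Offset 17: leading byte 0xE2 = 11100010 → 3-byte char #6 = E2 80 A5.
Offset 20: leading byte 0xF2 = 11110010 → 4-byte char #7 = F2 A7 BF 94.
Offset 24: leading byte 0xEF = 11101111 → 3-byte char #8 = EF 94 A7.
Leading byte 0xEF = 11101111 matches 1110xxxx → 3-byte sequence.
Byte 1: 0xEF = 11101111, payload 1111 (4 bits).
Byte 2: 0x94 = 10010100 (10xxxxxx ✓), payload 010100.
Byte 3: 0xA7 = 10100111 (10xxxxxx ✓), payload 100111.
Concatenate: 1111010100100111 = 0xF527 (16 bits → U+F527).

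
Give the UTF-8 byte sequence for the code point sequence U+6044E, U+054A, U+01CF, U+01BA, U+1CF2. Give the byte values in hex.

F1 A0 91 8E D5 8A C7 8F C6 BA E1 B3 B2

U+6044E: 4-byte form → F1 A0 91 8E.
U+054A: 2-byte form → D5 8A.
U+01CF: 2-byte form → C7 8F.
U+01BA: 2-byte form → C6 BA.
U+1CF2: 3-byte form → E1 B3 B2.
Concatenated (13 bytes): F1 A0 91 8E D5 8A C7 8F C6 BA E1 B3 B2.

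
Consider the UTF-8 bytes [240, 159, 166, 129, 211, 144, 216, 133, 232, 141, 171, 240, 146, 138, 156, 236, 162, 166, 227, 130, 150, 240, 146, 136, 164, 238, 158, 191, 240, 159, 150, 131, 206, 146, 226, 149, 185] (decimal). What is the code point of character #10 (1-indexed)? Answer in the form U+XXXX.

U+1F583

Offset 0: leading byte 0xF0 = 11110000 → 4-byte char #1 = F0 9F A6 81.
Offset 4: leading byte 0xD3 = 11010011 → 2-byte char #2 = D3 90.
Offset 6: leading byte 0xD8 = 11011000 → 2-byte char #3 = D8 85.
Offset 8: leading byte 0xE8 = 11101000 → 3-byte char #4 = E8 8D AB.
Offset 11: leading byte 0xF0 = 11110000 → 4-byte char #5 = F0 92 8A 9C.
Offset 15: leading byte 0xEC = 11101100 → 3-byte char #6 = EC A2 A6.
Offset 18: leading byte 0xE3 = 11100011 → 3-byte char #7 = E3 82 96.
Offset 21: leading byte 0xF0 = 11110000 → 4-byte char #8 = F0 92 88 A4.
Offset 25: leading byte 0xEE = 11101110 → 3-byte char #9 = EE 9E BF.
Offset 28: leading byte 0xF0 = 11110000 → 4-byte char #10 = F0 9F 96 83.
Leading byte 0xF0 = 11110000 matches 11110xxx → 4-byte sequence.
Byte 1: 0xF0 = 11110000, payload 000 (3 bits).
Byte 2: 0x9F = 10011111 (10xxxxxx ✓), payload 011111.
Byte 3: 0x96 = 10010110 (10xxxxxx ✓), payload 010110.
Byte 4: 0x83 = 10000011 (10xxxxxx ✓), payload 000011.
Concatenate: 000011111010110000011 = 0x1F583 (21 bits → U+1F583).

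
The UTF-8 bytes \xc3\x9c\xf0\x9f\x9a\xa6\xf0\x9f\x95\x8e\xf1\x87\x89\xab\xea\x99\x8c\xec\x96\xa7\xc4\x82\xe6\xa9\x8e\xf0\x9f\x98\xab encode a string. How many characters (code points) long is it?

9

Byte at offset 0: 0xC3 = 11000011 → 2-byte char (#1). Advance 2.
Byte at offset 2: 0xF0 = 11110000 → 4-byte char (#2). Advance 4.
Byte at offset 6: 0xF0 = 11110000 → 4-byte char (#3). Advance 4.
Byte at offset 10: 0xF1 = 11110001 → 4-byte char (#4). Advance 4.
Byte at offset 14: 0xEA = 11101010 → 3-byte char (#5). Advance 3.
Byte at offset 17: 0xEC = 11101100 → 3-byte char (#6). Advance 3.
Byte at offset 20: 0xC4 = 11000100 → 2-byte char (#7). Advance 2.
Byte at offset 22: 0xE6 = 11100110 → 3-byte char (#8). Advance 3.
Byte at offset 25: 0xF0 = 11110000 → 4-byte char (#9). Advance 4.
Reached end at offset 29 after 9 code points.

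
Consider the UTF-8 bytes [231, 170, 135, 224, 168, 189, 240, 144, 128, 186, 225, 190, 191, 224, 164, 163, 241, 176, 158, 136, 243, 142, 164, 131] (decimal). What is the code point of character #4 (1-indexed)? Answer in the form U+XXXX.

Offset 0: leading byte 0xE7 = 11100111 → 3-byte char #1 = E7 AA 87.
Offset 3: leading byte 0xE0 = 11100000 → 3-byte char #2 = E0 A8 BD.
Offset 6: leading byte 0xF0 = 11110000 → 4-byte char #3 = F0 90 80 BA.
Offset 10: leading byte 0xE1 = 11100001 → 3-byte char #4 = E1 BE BF.
Leading byte 0xE1 = 11100001 matches 1110xxxx → 3-byte sequence.
Byte 1: 0xE1 = 11100001, payload 0001 (4 bits).
Byte 2: 0xBE = 10111110 (10xxxxxx ✓), payload 111110.
Byte 3: 0xBF = 10111111 (10xxxxxx ✓), payload 111111.
Concatenate: 0001111110111111 = 0x1FBF (16 bits → U+1FBF).

U+1FBF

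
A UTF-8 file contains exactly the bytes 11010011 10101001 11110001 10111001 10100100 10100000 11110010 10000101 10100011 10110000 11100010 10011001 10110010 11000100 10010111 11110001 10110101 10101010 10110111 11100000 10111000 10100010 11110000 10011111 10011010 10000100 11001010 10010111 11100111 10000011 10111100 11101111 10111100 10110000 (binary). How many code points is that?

Byte at offset 0: 0xD3 = 11010011 → 2-byte char (#1). Advance 2.
Byte at offset 2: 0xF1 = 11110001 → 4-byte char (#2). Advance 4.
Byte at offset 6: 0xF2 = 11110010 → 4-byte char (#3). Advance 4.
Byte at offset 10: 0xE2 = 11100010 → 3-byte char (#4). Advance 3.
Byte at offset 13: 0xC4 = 11000100 → 2-byte char (#5). Advance 2.
Byte at offset 15: 0xF1 = 11110001 → 4-byte char (#6). Advance 4.
Byte at offset 19: 0xE0 = 11100000 → 3-byte char (#7). Advance 3.
Byte at offset 22: 0xF0 = 11110000 → 4-byte char (#8). Advance 4.
Byte at offset 26: 0xCA = 11001010 → 2-byte char (#9). Advance 2.
Byte at offset 28: 0xE7 = 11100111 → 3-byte char (#10). Advance 3.
Byte at offset 31: 0xEF = 11101111 → 3-byte char (#11). Advance 3.
Reached end at offset 34 after 11 code points.

11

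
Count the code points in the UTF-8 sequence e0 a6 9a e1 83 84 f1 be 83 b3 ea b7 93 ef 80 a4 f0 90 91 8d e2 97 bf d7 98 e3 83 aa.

9

Byte at offset 0: 0xE0 = 11100000 → 3-byte char (#1). Advance 3.
Byte at offset 3: 0xE1 = 11100001 → 3-byte char (#2). Advance 3.
Byte at offset 6: 0xF1 = 11110001 → 4-byte char (#3). Advance 4.
Byte at offset 10: 0xEA = 11101010 → 3-byte char (#4). Advance 3.
Byte at offset 13: 0xEF = 11101111 → 3-byte char (#5). Advance 3.
Byte at offset 16: 0xF0 = 11110000 → 4-byte char (#6). Advance 4.
Byte at offset 20: 0xE2 = 11100010 → 3-byte char (#7). Advance 3.
Byte at offset 23: 0xD7 = 11010111 → 2-byte char (#8). Advance 2.
Byte at offset 25: 0xE3 = 11100011 → 3-byte char (#9). Advance 3.
Reached end at offset 28 after 9 code points.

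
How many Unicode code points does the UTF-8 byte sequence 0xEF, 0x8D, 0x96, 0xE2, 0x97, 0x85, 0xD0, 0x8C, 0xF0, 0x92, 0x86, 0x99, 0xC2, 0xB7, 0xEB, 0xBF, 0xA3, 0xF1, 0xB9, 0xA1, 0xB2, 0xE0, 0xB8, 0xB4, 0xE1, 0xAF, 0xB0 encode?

Byte at offset 0: 0xEF = 11101111 → 3-byte char (#1). Advance 3.
Byte at offset 3: 0xE2 = 11100010 → 3-byte char (#2). Advance 3.
Byte at offset 6: 0xD0 = 11010000 → 2-byte char (#3). Advance 2.
Byte at offset 8: 0xF0 = 11110000 → 4-byte char (#4). Advance 4.
Byte at offset 12: 0xC2 = 11000010 → 2-byte char (#5). Advance 2.
Byte at offset 14: 0xEB = 11101011 → 3-byte char (#6). Advance 3.
Byte at offset 17: 0xF1 = 11110001 → 4-byte char (#7). Advance 4.
Byte at offset 21: 0xE0 = 11100000 → 3-byte char (#8). Advance 3.
Byte at offset 24: 0xE1 = 11100001 → 3-byte char (#9). Advance 3.
Reached end at offset 27 after 9 code points.

9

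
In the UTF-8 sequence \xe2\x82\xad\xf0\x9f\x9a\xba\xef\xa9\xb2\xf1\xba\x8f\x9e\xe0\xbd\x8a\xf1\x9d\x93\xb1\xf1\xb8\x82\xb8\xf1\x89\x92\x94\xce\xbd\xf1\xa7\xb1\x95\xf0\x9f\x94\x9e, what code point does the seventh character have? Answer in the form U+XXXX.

U+780B8

Offset 0: leading byte 0xE2 = 11100010 → 3-byte char #1 = E2 82 AD.
Offset 3: leading byte 0xF0 = 11110000 → 4-byte char #2 = F0 9F 9A BA.
Offset 7: leading byte 0xEF = 11101111 → 3-byte char #3 = EF A9 B2.
Offset 10: leading byte 0xF1 = 11110001 → 4-byte char #4 = F1 BA 8F 9E.
Offset 14: leading byte 0xE0 = 11100000 → 3-byte char #5 = E0 BD 8A.
Offset 17: leading byte 0xF1 = 11110001 → 4-byte char #6 = F1 9D 93 B1.
Offset 21: leading byte 0xF1 = 11110001 → 4-byte char #7 = F1 B8 82 B8.
Leading byte 0xF1 = 11110001 matches 11110xxx → 4-byte sequence.
Byte 1: 0xF1 = 11110001, payload 001 (3 bits).
Byte 2: 0xB8 = 10111000 (10xxxxxx ✓), payload 111000.
Byte 3: 0x82 = 10000010 (10xxxxxx ✓), payload 000010.
Byte 4: 0xB8 = 10111000 (10xxxxxx ✓), payload 111000.
Concatenate: 001111000000010111000 = 0x780B8 (21 bits → U+780B8).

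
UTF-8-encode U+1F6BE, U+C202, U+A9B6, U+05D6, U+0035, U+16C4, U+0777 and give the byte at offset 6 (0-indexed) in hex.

0x82

U+1F6BE → 4-byte form F0 9F 9A BE at offsets 0–3.
U+C202 → 3-byte form EC 88 82 at offsets 4–6.
Offset 6 falls in char 2's range; it's byte 3 of EC 88 82 = 0x82.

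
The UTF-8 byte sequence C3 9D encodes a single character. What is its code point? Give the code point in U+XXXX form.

Leading byte 0xC3 = 11000011 matches 110xxxxx → 2-byte sequence.
Byte 1: 0xC3 = 11000011, payload 00011 (5 bits).
Byte 2: 0x9D = 10011101 (10xxxxxx ✓), payload 011101.
Concatenate: 00011011101 = 0xDD (11 bits → U+00DD).

U+00DD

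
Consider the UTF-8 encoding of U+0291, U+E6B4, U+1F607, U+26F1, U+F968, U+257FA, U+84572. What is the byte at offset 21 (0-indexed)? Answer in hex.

U+0291 → 2-byte form CA 91 at offsets 0–1.
U+E6B4 → 3-byte form EE 9A B4 at offsets 2–4.
U+1F607 → 4-byte form F0 9F 98 87 at offsets 5–8.
U+26F1 → 3-byte form E2 9B B1 at offsets 9–11.
U+F968 → 3-byte form EF A5 A8 at offsets 12–14.
U+257FA → 4-byte form F0 A5 9F BA at offsets 15–18.
U+84572 → 4-byte form F2 84 95 B2 at offsets 19–22.
Offset 21 falls in char 7's range; it's byte 3 of F2 84 95 B2 = 0x95.

0x95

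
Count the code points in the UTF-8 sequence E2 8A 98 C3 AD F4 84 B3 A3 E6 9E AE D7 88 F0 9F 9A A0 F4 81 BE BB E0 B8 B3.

Byte at offset 0: 0xE2 = 11100010 → 3-byte char (#1). Advance 3.
Byte at offset 3: 0xC3 = 11000011 → 2-byte char (#2). Advance 2.
Byte at offset 5: 0xF4 = 11110100 → 4-byte char (#3). Advance 4.
Byte at offset 9: 0xE6 = 11100110 → 3-byte char (#4). Advance 3.
Byte at offset 12: 0xD7 = 11010111 → 2-byte char (#5). Advance 2.
Byte at offset 14: 0xF0 = 11110000 → 4-byte char (#6). Advance 4.
Byte at offset 18: 0xF4 = 11110100 → 4-byte char (#7). Advance 4.
Byte at offset 22: 0xE0 = 11100000 → 3-byte char (#8). Advance 3.
Reached end at offset 25 after 8 code points.

8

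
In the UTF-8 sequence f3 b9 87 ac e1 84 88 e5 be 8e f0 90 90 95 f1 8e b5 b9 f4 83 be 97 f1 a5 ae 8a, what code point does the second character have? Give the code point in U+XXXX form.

Offset 0: leading byte 0xF3 = 11110011 → 4-byte char #1 = F3 B9 87 AC.
Offset 4: leading byte 0xE1 = 11100001 → 3-byte char #2 = E1 84 88.
Leading byte 0xE1 = 11100001 matches 1110xxxx → 3-byte sequence.
Byte 1: 0xE1 = 11100001, payload 0001 (4 bits).
Byte 2: 0x84 = 10000100 (10xxxxxx ✓), payload 000100.
Byte 3: 0x88 = 10001000 (10xxxxxx ✓), payload 001000.
Concatenate: 0001000100001000 = 0x1108 (16 bits → U+1108).

U+1108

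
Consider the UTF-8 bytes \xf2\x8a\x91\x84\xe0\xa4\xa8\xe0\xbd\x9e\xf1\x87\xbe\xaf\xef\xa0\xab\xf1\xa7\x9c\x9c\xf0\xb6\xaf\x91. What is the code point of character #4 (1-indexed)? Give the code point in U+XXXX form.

Offset 0: leading byte 0xF2 = 11110010 → 4-byte char #1 = F2 8A 91 84.
Offset 4: leading byte 0xE0 = 11100000 → 3-byte char #2 = E0 A4 A8.
Offset 7: leading byte 0xE0 = 11100000 → 3-byte char #3 = E0 BD 9E.
Offset 10: leading byte 0xF1 = 11110001 → 4-byte char #4 = F1 87 BE AF.
Leading byte 0xF1 = 11110001 matches 11110xxx → 4-byte sequence.
Byte 1: 0xF1 = 11110001, payload 001 (3 bits).
Byte 2: 0x87 = 10000111 (10xxxxxx ✓), payload 000111.
Byte 3: 0xBE = 10111110 (10xxxxxx ✓), payload 111110.
Byte 4: 0xAF = 10101111 (10xxxxxx ✓), payload 101111.
Concatenate: 001000111111110101111 = 0x47FAF (21 bits → U+47FAF).

U+47FAF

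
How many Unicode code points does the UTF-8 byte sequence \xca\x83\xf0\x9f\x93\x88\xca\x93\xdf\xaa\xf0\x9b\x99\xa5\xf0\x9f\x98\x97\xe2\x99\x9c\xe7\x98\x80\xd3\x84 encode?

Byte at offset 0: 0xCA = 11001010 → 2-byte char (#1). Advance 2.
Byte at offset 2: 0xF0 = 11110000 → 4-byte char (#2). Advance 4.
Byte at offset 6: 0xCA = 11001010 → 2-byte char (#3). Advance 2.
Byte at offset 8: 0xDF = 11011111 → 2-byte char (#4). Advance 2.
Byte at offset 10: 0xF0 = 11110000 → 4-byte char (#5). Advance 4.
Byte at offset 14: 0xF0 = 11110000 → 4-byte char (#6). Advance 4.
Byte at offset 18: 0xE2 = 11100010 → 3-byte char (#7). Advance 3.
Byte at offset 21: 0xE7 = 11100111 → 3-byte char (#8). Advance 3.
Byte at offset 24: 0xD3 = 11010011 → 2-byte char (#9). Advance 2.
Reached end at offset 26 after 9 code points.

9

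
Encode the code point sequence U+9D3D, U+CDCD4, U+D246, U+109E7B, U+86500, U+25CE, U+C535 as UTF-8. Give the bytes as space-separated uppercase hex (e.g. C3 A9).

E9 B4 BD F3 8D B3 94 ED 89 86 F4 89 B9 BB F2 86 94 80 E2 97 8E EC 94 B5

U+9D3D: 3-byte form → E9 B4 BD.
U+CDCD4: 4-byte form → F3 8D B3 94.
U+D246: 3-byte form → ED 89 86.
U+109E7B: 4-byte form → F4 89 B9 BB.
U+86500: 4-byte form → F2 86 94 80.
U+25CE: 3-byte form → E2 97 8E.
U+C535: 3-byte form → EC 94 B5.
Concatenated (24 bytes): E9 B4 BD F3 8D B3 94 ED 89 86 F4 89 B9 BB F2 86 94 80 E2 97 8E EC 94 B5.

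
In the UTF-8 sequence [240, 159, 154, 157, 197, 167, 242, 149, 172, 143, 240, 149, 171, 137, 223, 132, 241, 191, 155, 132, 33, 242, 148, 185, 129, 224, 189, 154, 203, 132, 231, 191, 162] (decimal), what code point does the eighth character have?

U+94E41

Offset 0: leading byte 0xF0 = 11110000 → 4-byte char #1 = F0 9F 9A 9D.
Offset 4: leading byte 0xC5 = 11000101 → 2-byte char #2 = C5 A7.
Offset 6: leading byte 0xF2 = 11110010 → 4-byte char #3 = F2 95 AC 8F.
Offset 10: leading byte 0xF0 = 11110000 → 4-byte char #4 = F0 95 AB 89.
Offset 14: leading byte 0xDF = 11011111 → 2-byte char #5 = DF 84.
Offset 16: leading byte 0xF1 = 11110001 → 4-byte char #6 = F1 BF 9B 84.
Offset 20: leading byte 0x21 = 00100001 → 1-byte char #7 = 21.
Offset 21: leading byte 0xF2 = 11110010 → 4-byte char #8 = F2 94 B9 81.
Leading byte 0xF2 = 11110010 matches 11110xxx → 4-byte sequence.
Byte 1: 0xF2 = 11110010, payload 010 (3 bits).
Byte 2: 0x94 = 10010100 (10xxxxxx ✓), payload 010100.
Byte 3: 0xB9 = 10111001 (10xxxxxx ✓), payload 111001.
Byte 4: 0x81 = 10000001 (10xxxxxx ✓), payload 000001.
Concatenate: 010010100111001000001 = 0x94E41 (21 bits → U+94E41).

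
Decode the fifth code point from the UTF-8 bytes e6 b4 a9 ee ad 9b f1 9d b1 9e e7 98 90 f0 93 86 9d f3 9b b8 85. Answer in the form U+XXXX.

U+1319D

Offset 0: leading byte 0xE6 = 11100110 → 3-byte char #1 = E6 B4 A9.
Offset 3: leading byte 0xEE = 11101110 → 3-byte char #2 = EE AD 9B.
Offset 6: leading byte 0xF1 = 11110001 → 4-byte char #3 = F1 9D B1 9E.
Offset 10: leading byte 0xE7 = 11100111 → 3-byte char #4 = E7 98 90.
Offset 13: leading byte 0xF0 = 11110000 → 4-byte char #5 = F0 93 86 9D.
Leading byte 0xF0 = 11110000 matches 11110xxx → 4-byte sequence.
Byte 1: 0xF0 = 11110000, payload 000 (3 bits).
Byte 2: 0x93 = 10010011 (10xxxxxx ✓), payload 010011.
Byte 3: 0x86 = 10000110 (10xxxxxx ✓), payload 000110.
Byte 4: 0x9D = 10011101 (10xxxxxx ✓), payload 011101.
Concatenate: 000010011000110011101 = 0x1319D (21 bits → U+1319D).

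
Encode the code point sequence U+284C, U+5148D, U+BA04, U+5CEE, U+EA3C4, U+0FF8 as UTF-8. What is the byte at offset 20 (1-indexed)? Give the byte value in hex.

1-indexed offset 20 is 0-indexed offset 19.
U+284C → 3-byte form E2 A1 8C at offsets 0–2.
U+5148D → 4-byte form F1 91 92 8D at offsets 3–6.
U+BA04 → 3-byte form EB A8 84 at offsets 7–9.
U+5CEE → 3-byte form E5 B3 AE at offsets 10–12.
U+EA3C4 → 4-byte form F3 AA 8F 84 at offsets 13–16.
U+0FF8 → 3-byte form E0 BF B8 at offsets 17–19.
Offset 19 falls in char 6's range; it's byte 3 of E0 BF B8 = 0xB8.

0xB8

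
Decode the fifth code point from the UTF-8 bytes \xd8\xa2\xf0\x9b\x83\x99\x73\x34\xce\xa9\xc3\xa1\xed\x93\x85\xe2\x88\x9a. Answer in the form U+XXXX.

U+03A9

Offset 0: leading byte 0xD8 = 11011000 → 2-byte char #1 = D8 A2.
Offset 2: leading byte 0xF0 = 11110000 → 4-byte char #2 = F0 9B 83 99.
Offset 6: leading byte 0x73 = 01110011 → 1-byte char #3 = 73.
Offset 7: leading byte 0x34 = 00110100 → 1-byte char #4 = 34.
Offset 8: leading byte 0xCE = 11001110 → 2-byte char #5 = CE A9.
Leading byte 0xCE = 11001110 matches 110xxxxx → 2-byte sequence.
Byte 1: 0xCE = 11001110, payload 01110 (5 bits).
Byte 2: 0xA9 = 10101001 (10xxxxxx ✓), payload 101001.
Concatenate: 01110101001 = 0x3A9 (11 bits → U+03A9).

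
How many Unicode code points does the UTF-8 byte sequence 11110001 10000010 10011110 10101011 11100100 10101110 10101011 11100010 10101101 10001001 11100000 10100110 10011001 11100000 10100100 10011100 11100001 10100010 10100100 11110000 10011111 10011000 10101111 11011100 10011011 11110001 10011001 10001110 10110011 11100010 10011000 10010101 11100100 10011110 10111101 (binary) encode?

11

Byte at offset 0: 0xF1 = 11110001 → 4-byte char (#1). Advance 4.
Byte at offset 4: 0xE4 = 11100100 → 3-byte char (#2). Advance 3.
Byte at offset 7: 0xE2 = 11100010 → 3-byte char (#3). Advance 3.
Byte at offset 10: 0xE0 = 11100000 → 3-byte char (#4). Advance 3.
Byte at offset 13: 0xE0 = 11100000 → 3-byte char (#5). Advance 3.
Byte at offset 16: 0xE1 = 11100001 → 3-byte char (#6). Advance 3.
Byte at offset 19: 0xF0 = 11110000 → 4-byte char (#7). Advance 4.
Byte at offset 23: 0xDC = 11011100 → 2-byte char (#8). Advance 2.
Byte at offset 25: 0xF1 = 11110001 → 4-byte char (#9). Advance 4.
Byte at offset 29: 0xE2 = 11100010 → 3-byte char (#10). Advance 3.
Byte at offset 32: 0xE4 = 11100100 → 3-byte char (#11). Advance 3.
Reached end at offset 35 after 11 code points.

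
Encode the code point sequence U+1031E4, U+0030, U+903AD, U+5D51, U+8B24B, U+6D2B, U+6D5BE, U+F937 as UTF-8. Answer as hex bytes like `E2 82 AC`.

U+1031E4: 4-byte form → F4 83 87 A4.
U+0030: 1-byte form → 30.
U+903AD: 4-byte form → F2 90 8E AD.
U+5D51: 3-byte form → E5 B5 91.
U+8B24B: 4-byte form → F2 8B 89 8B.
U+6D2B: 3-byte form → E6 B4 AB.
U+6D5BE: 4-byte form → F1 AD 96 BE.
U+F937: 3-byte form → EF A4 B7.
Concatenated (26 bytes): F4 83 87 A4 30 F2 90 8E AD E5 B5 91 F2 8B 89 8B E6 B4 AB F1 AD 96 BE EF A4 B7.

F4 83 87 A4 30 F2 90 8E AD E5 B5 91 F2 8B 89 8B E6 B4 AB F1 AD 96 BE EF A4 B7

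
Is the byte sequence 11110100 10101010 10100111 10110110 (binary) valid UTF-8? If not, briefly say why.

invalid (encodes a value above U+10FFFF)

Leading byte 0xF4 = 11110100 → 4-byte form.
Payload = 0x12A9F6, which exceeds U+10FFFF, the maximum Unicode code point. (Leading bytes F5–FF, or F4 followed by ≥ 0x90, are invalid.)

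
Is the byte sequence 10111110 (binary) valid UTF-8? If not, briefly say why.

invalid (continuation byte with no leading byte)

Byte 0xBE = 10111110 has the form 10xxxxxx — a continuation byte — but there is no preceding leading byte.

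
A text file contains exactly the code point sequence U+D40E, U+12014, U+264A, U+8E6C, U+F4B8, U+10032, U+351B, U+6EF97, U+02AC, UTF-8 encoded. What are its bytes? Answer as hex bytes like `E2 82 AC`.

ED 90 8E F0 92 80 94 E2 99 8A E8 B9 AC EF 92 B8 F0 90 80 B2 E3 94 9B F1 AE BE 97 CA AC

U+D40E: 3-byte form → ED 90 8E.
U+12014: 4-byte form → F0 92 80 94.
U+264A: 3-byte form → E2 99 8A.
U+8E6C: 3-byte form → E8 B9 AC.
U+F4B8: 3-byte form → EF 92 B8.
U+10032: 4-byte form → F0 90 80 B2.
U+351B: 3-byte form → E3 94 9B.
U+6EF97: 4-byte form → F1 AE BE 97.
U+02AC: 2-byte form → CA AC.
Concatenated (29 bytes): ED 90 8E F0 92 80 94 E2 99 8A E8 B9 AC EF 92 B8 F0 90 80 B2 E3 94 9B F1 AE BE 97 CA AC.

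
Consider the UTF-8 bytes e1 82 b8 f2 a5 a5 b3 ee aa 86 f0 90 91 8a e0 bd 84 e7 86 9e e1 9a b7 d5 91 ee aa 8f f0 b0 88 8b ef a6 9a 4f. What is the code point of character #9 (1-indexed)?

U+EA8F

Offset 0: leading byte 0xE1 = 11100001 → 3-byte char #1 = E1 82 B8.
Offset 3: leading byte 0xF2 = 11110010 → 4-byte char #2 = F2 A5 A5 B3.
Offset 7: leading byte 0xEE = 11101110 → 3-byte char #3 = EE AA 86.
Offset 10: leading byte 0xF0 = 11110000 → 4-byte char #4 = F0 90 91 8A.
Offset 14: leading byte 0xE0 = 11100000 → 3-byte char #5 = E0 BD 84.
Offset 17: leading byte 0xE7 = 11100111 → 3-byte char #6 = E7 86 9E.
Offset 20: leading byte 0xE1 = 11100001 → 3-byte char #7 = E1 9A B7.
Offset 23: leading byte 0xD5 = 11010101 → 2-byte char #8 = D5 91.
Offset 25: leading byte 0xEE = 11101110 → 3-byte char #9 = EE AA 8F.
Leading byte 0xEE = 11101110 matches 1110xxxx → 3-byte sequence.
Byte 1: 0xEE = 11101110, payload 1110 (4 bits).
Byte 2: 0xAA = 10101010 (10xxxxxx ✓), payload 101010.
Byte 3: 0x8F = 10001111 (10xxxxxx ✓), payload 001111.
Concatenate: 1110101010001111 = 0xEA8F (16 bits → U+EA8F).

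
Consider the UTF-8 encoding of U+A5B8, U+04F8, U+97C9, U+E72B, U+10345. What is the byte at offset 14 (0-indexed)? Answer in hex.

0x85

U+A5B8 → 3-byte form EA 96 B8 at offsets 0–2.
U+04F8 → 2-byte form D3 B8 at offsets 3–4.
U+97C9 → 3-byte form E9 9F 89 at offsets 5–7.
U+E72B → 3-byte form EE 9C AB at offsets 8–10.
U+10345 → 4-byte form F0 90 8D 85 at offsets 11–14.
Offset 14 falls in char 5's range; it's byte 4 of F0 90 8D 85 = 0x85.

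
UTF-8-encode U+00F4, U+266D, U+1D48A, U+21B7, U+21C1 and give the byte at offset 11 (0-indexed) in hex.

0xB7

U+00F4 → 2-byte form C3 B4 at offsets 0–1.
U+266D → 3-byte form E2 99 AD at offsets 2–4.
U+1D48A → 4-byte form F0 9D 92 8A at offsets 5–8.
U+21B7 → 3-byte form E2 86 B7 at offsets 9–11.
Offset 11 falls in char 4's range; it's byte 3 of E2 86 B7 = 0xB7.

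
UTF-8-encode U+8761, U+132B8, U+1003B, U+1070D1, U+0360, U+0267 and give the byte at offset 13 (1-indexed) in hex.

0x87

1-indexed offset 13 is 0-indexed offset 12.
U+8761 → 3-byte form E8 9D A1 at offsets 0–2.
U+132B8 → 4-byte form F0 93 8A B8 at offsets 3–6.
U+1003B → 4-byte form F0 90 80 BB at offsets 7–10.
U+1070D1 → 4-byte form F4 87 83 91 at offsets 11–14.
Offset 12 falls in char 4's range; it's byte 2 of F4 87 83 91 = 0x87.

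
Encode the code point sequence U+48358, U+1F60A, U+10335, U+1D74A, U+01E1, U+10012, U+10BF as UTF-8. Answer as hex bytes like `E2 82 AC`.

U+48358: 4-byte form → F1 88 8D 98.
U+1F60A: 4-byte form → F0 9F 98 8A.
U+10335: 4-byte form → F0 90 8C B5.
U+1D74A: 4-byte form → F0 9D 9D 8A.
U+01E1: 2-byte form → C7 A1.
U+10012: 4-byte form → F0 90 80 92.
U+10BF: 3-byte form → E1 82 BF.
Concatenated (25 bytes): F1 88 8D 98 F0 9F 98 8A F0 90 8C B5 F0 9D 9D 8A C7 A1 F0 90 80 92 E1 82 BF.

F1 88 8D 98 F0 9F 98 8A F0 90 8C B5 F0 9D 9D 8A C7 A1 F0 90 80 92 E1 82 BF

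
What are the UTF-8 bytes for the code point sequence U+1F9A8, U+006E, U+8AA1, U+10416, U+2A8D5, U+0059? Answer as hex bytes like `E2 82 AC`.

U+1F9A8: 4-byte form → F0 9F A6 A8.
U+006E: 1-byte form → 6E.
U+8AA1: 3-byte form → E8 AA A1.
U+10416: 4-byte form → F0 90 90 96.
U+2A8D5: 4-byte form → F0 AA A3 95.
U+0059: 1-byte form → 59.
Concatenated (17 bytes): F0 9F A6 A8 6E E8 AA A1 F0 90 90 96 F0 AA A3 95 59.

F0 9F A6 A8 6E E8 AA A1 F0 90 90 96 F0 AA A3 95 59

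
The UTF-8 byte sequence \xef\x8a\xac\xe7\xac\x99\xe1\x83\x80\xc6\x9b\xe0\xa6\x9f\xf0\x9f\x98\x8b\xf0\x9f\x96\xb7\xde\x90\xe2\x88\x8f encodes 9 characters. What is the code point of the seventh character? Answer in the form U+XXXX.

Offset 0: leading byte 0xEF = 11101111 → 3-byte char #1 = EF 8A AC.
Offset 3: leading byte 0xE7 = 11100111 → 3-byte char #2 = E7 AC 99.
Offset 6: leading byte 0xE1 = 11100001 → 3-byte char #3 = E1 83 80.
Offset 9: leading byte 0xC6 = 11000110 → 2-byte char #4 = C6 9B.
Offset 11: leading byte 0xE0 = 11100000 → 3-byte char #5 = E0 A6 9F.
Offset 14: leading byte 0xF0 = 11110000 → 4-byte char #6 = F0 9F 98 8B.
Offset 18: leading byte 0xF0 = 11110000 → 4-byte char #7 = F0 9F 96 B7.
Leading byte 0xF0 = 11110000 matches 11110xxx → 4-byte sequence.
Byte 1: 0xF0 = 11110000, payload 000 (3 bits).
Byte 2: 0x9F = 10011111 (10xxxxxx ✓), payload 011111.
Byte 3: 0x96 = 10010110 (10xxxxxx ✓), payload 010110.
Byte 4: 0xB7 = 10110111 (10xxxxxx ✓), payload 110111.
Concatenate: 000011111010110110111 = 0x1F5B7 (21 bits → U+1F5B7).

U+1F5B7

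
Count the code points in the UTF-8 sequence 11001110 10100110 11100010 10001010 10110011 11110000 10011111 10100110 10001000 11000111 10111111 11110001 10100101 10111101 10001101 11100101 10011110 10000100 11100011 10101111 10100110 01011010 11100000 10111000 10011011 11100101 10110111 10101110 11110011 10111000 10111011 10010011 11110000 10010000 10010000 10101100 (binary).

Byte at offset 0: 0xCE = 11001110 → 2-byte char (#1). Advance 2.
Byte at offset 2: 0xE2 = 11100010 → 3-byte char (#2). Advance 3.
Byte at offset 5: 0xF0 = 11110000 → 4-byte char (#3). Advance 4.
Byte at offset 9: 0xC7 = 11000111 → 2-byte char (#4). Advance 2.
Byte at offset 11: 0xF1 = 11110001 → 4-byte char (#5). Advance 4.
Byte at offset 15: 0xE5 = 11100101 → 3-byte char (#6). Advance 3.
Byte at offset 18: 0xE3 = 11100011 → 3-byte char (#7). Advance 3.
Byte at offset 21: 0x5A = 01011010 → 1-byte char (#8). Advance 1.
Byte at offset 22: 0xE0 = 11100000 → 3-byte char (#9). Advance 3.
Byte at offset 25: 0xE5 = 11100101 → 3-byte char (#10). Advance 3.
Byte at offset 28: 0xF3 = 11110011 → 4-byte char (#11). Advance 4.
Byte at offset 32: 0xF0 = 11110000 → 4-byte char (#12). Advance 4.
Reached end at offset 36 after 12 code points.

12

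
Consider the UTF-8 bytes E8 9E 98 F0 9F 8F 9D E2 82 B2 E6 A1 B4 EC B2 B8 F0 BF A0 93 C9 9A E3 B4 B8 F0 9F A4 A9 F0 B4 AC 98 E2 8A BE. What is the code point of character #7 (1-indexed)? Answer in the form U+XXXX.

Offset 0: leading byte 0xE8 = 11101000 → 3-byte char #1 = E8 9E 98.
Offset 3: leading byte 0xF0 = 11110000 → 4-byte char #2 = F0 9F 8F 9D.
Offset 7: leading byte 0xE2 = 11100010 → 3-byte char #3 = E2 82 B2.
Offset 10: leading byte 0xE6 = 11100110 → 3-byte char #4 = E6 A1 B4.
Offset 13: leading byte 0xEC = 11101100 → 3-byte char #5 = EC B2 B8.
Offset 16: leading byte 0xF0 = 11110000 → 4-byte char #6 = F0 BF A0 93.
Offset 20: leading byte 0xC9 = 11001001 → 2-byte char #7 = C9 9A.
Leading byte 0xC9 = 11001001 matches 110xxxxx → 2-byte sequence.
Byte 1: 0xC9 = 11001001, payload 01001 (5 bits).
Byte 2: 0x9A = 10011010 (10xxxxxx ✓), payload 011010.
Concatenate: 01001011010 = 0x25A (11 bits → U+025A).

U+025A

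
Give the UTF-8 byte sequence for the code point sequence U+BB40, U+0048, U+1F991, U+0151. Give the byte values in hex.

U+BB40: 3-byte form → EB AD 80.
U+0048: 1-byte form → 48.
U+1F991: 4-byte form → F0 9F A6 91.
U+0151: 2-byte form → C5 91.
Concatenated (10 bytes): EB AD 80 48 F0 9F A6 91 C5 91.

EB AD 80 48 F0 9F A6 91 C5 91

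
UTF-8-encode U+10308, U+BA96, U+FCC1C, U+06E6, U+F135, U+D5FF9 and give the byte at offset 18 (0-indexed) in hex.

U+10308 → 4-byte form F0 90 8C 88 at offsets 0–3.
U+BA96 → 3-byte form EB AA 96 at offsets 4–6.
U+FCC1C → 4-byte form F3 BC B0 9C at offsets 7–10.
U+06E6 → 2-byte form DB A6 at offsets 11–12.
U+F135 → 3-byte form EF 84 B5 at offsets 13–15.
U+D5FF9 → 4-byte form F3 95 BF B9 at offsets 16–19.
Offset 18 falls in char 6's range; it's byte 3 of F3 95 BF B9 = 0xBF.

0xBF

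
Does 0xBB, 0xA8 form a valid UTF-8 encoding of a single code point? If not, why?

invalid (continuation byte with no leading byte)

Byte 0xBB = 10111011 has the form 10xxxxxx — a continuation byte — but there is no preceding leading byte.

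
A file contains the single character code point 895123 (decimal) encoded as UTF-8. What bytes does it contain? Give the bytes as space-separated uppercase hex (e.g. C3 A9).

U+DA893 = 0xDA893 = 895123 decimal. In range U+10000–U+10FFFF → 4-byte form: 11110xxx 10xxxxxx 10xxxxxx 10xxxxxx.
Binary (21 bits): 011011010100010010011.
Split 3+6+6+6: 011 | 011010 | 100010 | 010011.
Byte 1: 11110011 = 0xF3.
Byte 2: 10011010 = 0x9A.
Byte 3: 10100010 = 0xA2.
Byte 4: 10010011 = 0x93.

F3 9A A2 93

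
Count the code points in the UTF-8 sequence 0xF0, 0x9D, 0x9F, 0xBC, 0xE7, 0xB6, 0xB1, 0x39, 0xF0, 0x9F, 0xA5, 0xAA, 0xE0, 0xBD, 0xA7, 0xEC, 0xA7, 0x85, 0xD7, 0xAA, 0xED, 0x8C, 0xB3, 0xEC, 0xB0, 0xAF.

Byte at offset 0: 0xF0 = 11110000 → 4-byte char (#1). Advance 4.
Byte at offset 4: 0xE7 = 11100111 → 3-byte char (#2). Advance 3.
Byte at offset 7: 0x39 = 00111001 → 1-byte char (#3). Advance 1.
Byte at offset 8: 0xF0 = 11110000 → 4-byte char (#4). Advance 4.
Byte at offset 12: 0xE0 = 11100000 → 3-byte char (#5). Advance 3.
Byte at offset 15: 0xEC = 11101100 → 3-byte char (#6). Advance 3.
Byte at offset 18: 0xD7 = 11010111 → 2-byte char (#7). Advance 2.
Byte at offset 20: 0xED = 11101101 → 3-byte char (#8). Advance 3.
Byte at offset 23: 0xEC = 11101100 → 3-byte char (#9). Advance 3.
Reached end at offset 26 after 9 code points.

9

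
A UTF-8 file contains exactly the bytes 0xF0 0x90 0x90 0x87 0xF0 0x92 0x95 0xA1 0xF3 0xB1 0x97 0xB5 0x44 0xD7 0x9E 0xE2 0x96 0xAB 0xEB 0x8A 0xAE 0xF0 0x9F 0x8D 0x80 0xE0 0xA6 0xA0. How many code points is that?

Byte at offset 0: 0xF0 = 11110000 → 4-byte char (#1). Advance 4.
Byte at offset 4: 0xF0 = 11110000 → 4-byte char (#2). Advance 4.
Byte at offset 8: 0xF3 = 11110011 → 4-byte char (#3). Advance 4.
Byte at offset 12: 0x44 = 01000100 → 1-byte char (#4). Advance 1.
Byte at offset 13: 0xD7 = 11010111 → 2-byte char (#5). Advance 2.
Byte at offset 15: 0xE2 = 11100010 → 3-byte char (#6). Advance 3.
Byte at offset 18: 0xEB = 11101011 → 3-byte char (#7). Advance 3.
Byte at offset 21: 0xF0 = 11110000 → 4-byte char (#8). Advance 4.
Byte at offset 25: 0xE0 = 11100000 → 3-byte char (#9). Advance 3.
Reached end at offset 28 after 9 code points.

9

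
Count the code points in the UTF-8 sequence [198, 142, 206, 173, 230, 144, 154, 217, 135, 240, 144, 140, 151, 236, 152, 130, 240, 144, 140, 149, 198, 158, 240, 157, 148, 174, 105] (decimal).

Byte at offset 0: 0xC6 = 11000110 → 2-byte char (#1). Advance 2.
Byte at offset 2: 0xCE = 11001110 → 2-byte char (#2). Advance 2.
Byte at offset 4: 0xE6 = 11100110 → 3-byte char (#3). Advance 3.
Byte at offset 7: 0xD9 = 11011001 → 2-byte char (#4). Advance 2.
Byte at offset 9: 0xF0 = 11110000 → 4-byte char (#5). Advance 4.
Byte at offset 13: 0xEC = 11101100 → 3-byte char (#6). Advance 3.
Byte at offset 16: 0xF0 = 11110000 → 4-byte char (#7). Advance 4.
Byte at offset 20: 0xC6 = 11000110 → 2-byte char (#8). Advance 2.
Byte at offset 22: 0xF0 = 11110000 → 4-byte char (#9). Advance 4.
Byte at offset 26: 0x69 = 01101001 → 1-byte char (#10). Advance 1.
Reached end at offset 27 after 10 code points.

10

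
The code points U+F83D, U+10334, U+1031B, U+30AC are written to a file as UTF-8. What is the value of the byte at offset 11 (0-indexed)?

U+F83D → 3-byte form EF A0 BD at offsets 0–2.
U+10334 → 4-byte form F0 90 8C B4 at offsets 3–6.
U+1031B → 4-byte form F0 90 8C 9B at offsets 7–10.
U+30AC → 3-byte form E3 82 AC at offsets 11–13.
Offset 11 falls in char 4's range; it's byte 1 of E3 82 AC = 0xE3.

0xE3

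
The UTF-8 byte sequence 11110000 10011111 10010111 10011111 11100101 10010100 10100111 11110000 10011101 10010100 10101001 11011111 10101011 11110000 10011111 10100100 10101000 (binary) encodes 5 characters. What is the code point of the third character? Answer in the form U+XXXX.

Offset 0: leading byte 0xF0 = 11110000 → 4-byte char #1 = F0 9F 97 9F.
Offset 4: leading byte 0xE5 = 11100101 → 3-byte char #2 = E5 94 A7.
Offset 7: leading byte 0xF0 = 11110000 → 4-byte char #3 = F0 9D 94 A9.
Leading byte 0xF0 = 11110000 matches 11110xxx → 4-byte sequence.
Byte 1: 0xF0 = 11110000, payload 000 (3 bits).
Byte 2: 0x9D = 10011101 (10xxxxxx ✓), payload 011101.
Byte 3: 0x94 = 10010100 (10xxxxxx ✓), payload 010100.
Byte 4: 0xA9 = 10101001 (10xxxxxx ✓), payload 101001.
Concatenate: 000011101010100101001 = 0x1D529 (21 bits → U+1D529).

U+1D529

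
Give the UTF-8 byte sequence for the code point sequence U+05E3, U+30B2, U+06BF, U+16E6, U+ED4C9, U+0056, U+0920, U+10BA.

D7 A3 E3 82 B2 DA BF E1 9B A6 F3 AD 93 89 56 E0 A4 A0 E1 82 BA

U+05E3: 2-byte form → D7 A3.
U+30B2: 3-byte form → E3 82 B2.
U+06BF: 2-byte form → DA BF.
U+16E6: 3-byte form → E1 9B A6.
U+ED4C9: 4-byte form → F3 AD 93 89.
U+0056: 1-byte form → 56.
U+0920: 3-byte form → E0 A4 A0.
U+10BA: 3-byte form → E1 82 BA.
Concatenated (21 bytes): D7 A3 E3 82 B2 DA BF E1 9B A6 F3 AD 93 89 56 E0 A4 A0 E1 82 BA.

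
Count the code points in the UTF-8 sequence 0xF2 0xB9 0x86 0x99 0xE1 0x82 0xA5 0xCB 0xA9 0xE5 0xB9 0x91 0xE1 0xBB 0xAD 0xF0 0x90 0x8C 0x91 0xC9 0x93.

Byte at offset 0: 0xF2 = 11110010 → 4-byte char (#1). Advance 4.
Byte at offset 4: 0xE1 = 11100001 → 3-byte char (#2). Advance 3.
Byte at offset 7: 0xCB = 11001011 → 2-byte char (#3). Advance 2.
Byte at offset 9: 0xE5 = 11100101 → 3-byte char (#4). Advance 3.
Byte at offset 12: 0xE1 = 11100001 → 3-byte char (#5). Advance 3.
Byte at offset 15: 0xF0 = 11110000 → 4-byte char (#6). Advance 4.
Byte at offset 19: 0xC9 = 11001001 → 2-byte char (#7). Advance 2.
Reached end at offset 21 after 7 code points.

7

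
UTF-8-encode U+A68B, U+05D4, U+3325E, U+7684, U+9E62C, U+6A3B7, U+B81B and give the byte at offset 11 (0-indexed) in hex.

U+A68B → 3-byte form EA 9A 8B at offsets 0–2.
U+05D4 → 2-byte form D7 94 at offsets 3–4.
U+3325E → 4-byte form F0 B3 89 9E at offsets 5–8.
U+7684 → 3-byte form E7 9A 84 at offsets 9–11.
Offset 11 falls in char 4's range; it's byte 3 of E7 9A 84 = 0x84.

0x84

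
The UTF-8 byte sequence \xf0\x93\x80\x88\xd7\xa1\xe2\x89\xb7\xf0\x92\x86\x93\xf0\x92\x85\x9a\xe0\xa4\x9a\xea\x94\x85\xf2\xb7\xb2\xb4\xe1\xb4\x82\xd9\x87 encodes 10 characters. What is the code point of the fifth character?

U+1215A

Offset 0: leading byte 0xF0 = 11110000 → 4-byte char #1 = F0 93 80 88.
Offset 4: leading byte 0xD7 = 11010111 → 2-byte char #2 = D7 A1.
Offset 6: leading byte 0xE2 = 11100010 → 3-byte char #3 = E2 89 B7.
Offset 9: leading byte 0xF0 = 11110000 → 4-byte char #4 = F0 92 86 93.
Offset 13: leading byte 0xF0 = 11110000 → 4-byte char #5 = F0 92 85 9A.
Leading byte 0xF0 = 11110000 matches 11110xxx → 4-byte sequence.
Byte 1: 0xF0 = 11110000, payload 000 (3 bits).
Byte 2: 0x92 = 10010010 (10xxxxxx ✓), payload 010010.
Byte 3: 0x85 = 10000101 (10xxxxxx ✓), payload 000101.
Byte 4: 0x9A = 10011010 (10xxxxxx ✓), payload 011010.
Concatenate: 000010010000101011010 = 0x1215A (21 bits → U+1215A).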